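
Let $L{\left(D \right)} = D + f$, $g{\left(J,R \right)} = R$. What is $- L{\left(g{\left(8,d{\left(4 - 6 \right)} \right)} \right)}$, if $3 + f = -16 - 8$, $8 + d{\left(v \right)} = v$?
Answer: $37$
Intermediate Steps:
$d{\left(v \right)} = -8 + v$
$f = -27$ ($f = -3 - 24 = -27$)
$L{\left(D \right)} = -27 + D$ ($L{\left(D \right)} = D - 27 = -27 + D$)
$- L{\left(g{\left(8,d{\left(4 - 6 \right)} \right)} \right)} = - (-27 + \left(-8 + \left(4 - 6\right)\right)) = - (-27 - 10) = \left(-1\right) \left(-37\right) = 37$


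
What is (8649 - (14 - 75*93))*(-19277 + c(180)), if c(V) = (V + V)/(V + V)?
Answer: -300898360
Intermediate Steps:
c(V) = 1 (c(V) = (2*V)/((2*V)) = (2*V)*(1/(2*V)) = 1)
(8649 - (14 - 75*93))*(-19277 + c(180)) = (8649 - (14 - 75*93))*(-19277 + 1) = (8649 - (14 - 6975))*(-19276) = (8649 - 1*(-6961))*(-19276) = (8649 + 6961)*(-19276) = 15610*(-19276) = -300898360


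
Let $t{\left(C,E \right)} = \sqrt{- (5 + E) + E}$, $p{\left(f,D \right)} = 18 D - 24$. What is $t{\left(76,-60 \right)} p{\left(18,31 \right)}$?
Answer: $534 i \sqrt{5} \approx 1194.1 i$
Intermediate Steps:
$p{\left(f,D \right)} = -24 + 18 D$
$t{\left(C,E \right)} = i \sqrt{5}$ ($t{\left(C,E \right)} = \sqrt{\left(-5 - E\right) + E} = \sqrt{-5} = i \sqrt{5}$)
$t{\left(76,-60 \right)} p{\left(18,31 \right)} = i \sqrt{5} \left(-24 + 18 \cdot 31\right) = i \sqrt{5} \left(-24 + 558\right) = i \sqrt{5} \cdot 534 = 534 i \sqrt{5}$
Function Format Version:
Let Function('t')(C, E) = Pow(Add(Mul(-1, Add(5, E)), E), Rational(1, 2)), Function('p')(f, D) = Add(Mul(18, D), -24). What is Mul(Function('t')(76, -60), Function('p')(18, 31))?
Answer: Mul(534, I, Pow(5, Rational(1, 2))) ≈ Mul(1194.1, I)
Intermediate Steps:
Function('p')(f, D) = Add(-24, Mul(18, D))
Function('t')(C, E) = Mul(I, Pow(5, Rational(1, 2))) (Function('t')(C, E) = Pow(Add(Add(-5, Mul(-1, E)), E), Rational(1, 2)) = Pow(-5, Rational(1, 2)) = Mul(I, Pow(5, Rational(1, 2))))
Mul(Function('t')(76, -60), Function('p')(18, 31)) = Mul(Mul(I, Pow(5, Rational(1, 2))), Add(-24, Mul(18, 31))) = Mul(Mul(I, Pow(5, Rational(1, 2))), Add(-24, 558)) = Mul(Mul(I, Pow(5, Rational(1, 2))), 534) = Mul(534, I, Pow(5, Rational(1, 2)))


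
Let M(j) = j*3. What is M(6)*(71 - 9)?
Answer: 1116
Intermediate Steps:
M(j) = 3*j
M(6)*(71 - 9) = (3*6)*(71 - 9) = 18*62 = 1116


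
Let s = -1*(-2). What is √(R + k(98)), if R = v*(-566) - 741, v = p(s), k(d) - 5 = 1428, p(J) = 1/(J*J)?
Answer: √2202/2 ≈ 23.463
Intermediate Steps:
s = 2
p(J) = J⁻²
k(d) = 1433 (k(d) = 5 + 1428 = 1433)
v = ¼ (v = 2⁻² = ¼ ≈ 0.25000)
R = -1765/2 (R = (¼)*(-566) - 741 = -283/2 - 741 = -1765/2 ≈ -882.50)
√(R + k(98)) = √(-1765/2 + 1433) = √(1101/2) = √2202/2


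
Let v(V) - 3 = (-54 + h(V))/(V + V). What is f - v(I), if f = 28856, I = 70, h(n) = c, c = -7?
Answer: 4039481/140 ≈ 28853.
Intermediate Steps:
h(n) = -7
v(V) = 3 - 61/(2*V) (v(V) = 3 + (-54 - 7)/(V + V) = 3 - 61*1/(2*V) = 3 - 61/(2*V))
f - v(I) = 28856 - (3 - 61/2/70) = 28856 - (3 - 61/2*1/70) = 28856 - (3 - 61/140) = 28856 - 1*359/140 = 28856 - 359/140 = 4039481/140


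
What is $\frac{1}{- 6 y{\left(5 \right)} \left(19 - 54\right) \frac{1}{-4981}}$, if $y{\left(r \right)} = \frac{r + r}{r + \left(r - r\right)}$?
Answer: $- \frac{4981}{420} \approx -11.86$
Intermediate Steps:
$y{\left(r \right)} = 2$ ($y{\left(r \right)} = \frac{2 r}{r + 0} = \frac{2 r}{r} = 2$)
$\frac{1}{- 6 y{\left(5 \right)} \left(19 - 54\right) \frac{1}{-4981}} = \frac{1}{\left(-6\right) 2 \left(19 - 54\right) \frac{1}{-4981}} = \frac{1}{\left(-12\right) \left(-35\right) \left(- \frac{1}{4981}\right)} = \frac{1}{420 \left(- \frac{1}{4981}\right)} = \frac{1}{- \frac{420}{4981}} = - \frac{4981}{420}$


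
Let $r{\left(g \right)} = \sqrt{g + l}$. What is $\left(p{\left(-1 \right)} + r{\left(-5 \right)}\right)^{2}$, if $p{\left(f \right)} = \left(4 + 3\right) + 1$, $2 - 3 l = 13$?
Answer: $\frac{\left(24 + i \sqrt{78}\right)^{2}}{9} \approx 55.333 + 47.103 i$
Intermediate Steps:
$l = - \frac{11}{3}$ ($l = \frac{2}{3} - \frac{13}{3} = - \frac{11}{3} \approx -3.6667$)
$p{\left(f \right)} = 8$ ($p{\left(f \right)} = 7 + 1 = 8$)
$r{\left(g \right)} = \sqrt{- \frac{11}{3} + g}$ ($r{\left(g \right)} = \sqrt{g - \frac{11}{3}} = \sqrt{- \frac{11}{3} + g}$)
$\left(p{\left(-1 \right)} + r{\left(-5 \right)}\right)^{2} = \left(8 + \frac{\sqrt{-33 + 9 \left(-5\right)}}{3}\right)^{2} = \left(8 + \frac{\sqrt{-33 - 45}}{3}\right)^{2} = \left(8 + \frac{\sqrt{-78}}{3}\right)^{2} = \left(8 + \frac{i \sqrt{78}}{3}\right)^{2}$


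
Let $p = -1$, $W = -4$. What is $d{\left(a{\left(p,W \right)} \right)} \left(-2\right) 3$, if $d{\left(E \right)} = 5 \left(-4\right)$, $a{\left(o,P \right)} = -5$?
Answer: $120$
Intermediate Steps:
$d{\left(E \right)} = -20$
$d{\left(a{\left(p,W \right)} \right)} \left(-2\right) 3 = \left(-20\right) \left(-2\right) 3 = 40 \cdot 3 = 120$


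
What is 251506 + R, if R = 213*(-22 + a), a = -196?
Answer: 205072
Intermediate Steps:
R = -46434 (R = 213*(-22 - 196) = 213*(-218) = -46434)
251506 + R = 251506 - 46434 = 205072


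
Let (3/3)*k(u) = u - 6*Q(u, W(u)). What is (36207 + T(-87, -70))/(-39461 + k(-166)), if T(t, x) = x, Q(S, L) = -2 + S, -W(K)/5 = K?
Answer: -36137/38619 ≈ -0.93573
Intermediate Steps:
W(K) = -5*K
k(u) = 12 - 5*u (k(u) = u - 6*(-2 + u) = u + (12 - 6*u) = 12 - 5*u)
(36207 + T(-87, -70))/(-39461 + k(-166)) = (36207 - 70)/(-39461 + (12 - 5*(-166))) = 36137/(-39461 + (12 + 830)) = 36137/(-39461 + 842) = 36137/(-38619) = 36137*(-1/38619) = -36137/38619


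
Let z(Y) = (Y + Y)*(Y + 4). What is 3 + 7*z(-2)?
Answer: -53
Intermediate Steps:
z(Y) = 2*Y*(4 + Y) (z(Y) = (2*Y)*(4 + Y) = 2*Y*(4 + Y))
3 + 7*z(-2) = 3 + 7*(2*(-2)*(4 - 2)) = 3 + 7*(2*(-2)*2) = 3 + 7*(-8) = 3 - 56 = -53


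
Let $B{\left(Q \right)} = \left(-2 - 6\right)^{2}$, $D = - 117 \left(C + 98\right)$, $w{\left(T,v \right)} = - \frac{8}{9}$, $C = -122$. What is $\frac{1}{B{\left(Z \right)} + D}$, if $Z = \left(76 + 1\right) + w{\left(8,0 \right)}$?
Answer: $\frac{1}{2872} \approx 0.00034819$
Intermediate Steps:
$w{\left(T,v \right)} = - \frac{8}{9}$ ($w{\left(T,v \right)} = \left(-8\right) \frac{1}{9} = - \frac{8}{9}$)
$Z = \frac{685}{9}$ ($Z = \left(76 + 1\right) - \frac{8}{9} = 77 - \frac{8}{9} = \frac{685}{9} \approx 76.111$)
$D = 2808$ ($D = - 117 \left(-122 + 98\right) = \left(-117\right) \left(-24\right) = 2808$)
$B{\left(Q \right)} = 64$ ($B{\left(Q \right)} = \left(-8\right)^{2} = 64$)
$\frac{1}{B{\left(Z \right)} + D} = \frac{1}{64 + 2808} = \frac{1}{2872}$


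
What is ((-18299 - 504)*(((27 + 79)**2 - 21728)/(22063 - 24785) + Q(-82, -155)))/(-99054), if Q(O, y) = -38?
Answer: -436906508/67406247 ≈ -6.4817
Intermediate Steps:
((-18299 - 504)*(((27 + 79)**2 - 21728)/(22063 - 24785) + Q(-82, -155)))/(-99054) = ((-18299 - 504)*(((27 + 79)**2 - 21728)/(22063 - 24785) - 38))/(-99054) = -18803*((106**2 - 21728)/(-2722) - 38)*(-1/99054) = -18803*((11236 - 21728)*(-1/2722) - 38)*(-1/99054) = -18803*(-10492*(-1/2722) - 38)*(-1/99054) = -18803*(5246/1361 - 38)*(-1/99054) = -18803*(-46472/1361)*(-1/99054) = (873813016/1361)*(-1/99054) = -436906508/67406247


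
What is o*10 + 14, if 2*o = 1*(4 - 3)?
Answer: 19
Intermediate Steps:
o = 1/2 (o = (1*(4 - 3))/2 = (1*1)/2 = (1/2)*1 = 1/2 ≈ 0.50000)
o*10 + 14 = (1/2)*10 + 14 = 5 + 14 = 19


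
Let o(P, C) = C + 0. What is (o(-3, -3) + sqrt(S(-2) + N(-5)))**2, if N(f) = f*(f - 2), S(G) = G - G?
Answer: (3 - sqrt(35))**2 ≈ 8.5035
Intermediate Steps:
S(G) = 0
N(f) = f*(-2 + f)
o(P, C) = C
(o(-3, -3) + sqrt(S(-2) + N(-5)))**2 = (-3 + sqrt(0 - 5*(-2 - 5)))**2 = (-3 + sqrt(0 - 5*(-7)))**2 = (-3 + sqrt(0 + 35))**2 = (-3 + sqrt(35))**2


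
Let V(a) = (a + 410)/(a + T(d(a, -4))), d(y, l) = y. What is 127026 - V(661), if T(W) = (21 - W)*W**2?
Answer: 11840041760775/93209593 ≈ 1.2703e+5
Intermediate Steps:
T(W) = W**2*(21 - W)
V(a) = (410 + a)/(a + a**2*(21 - a)) (V(a) = (a + 410)/(a + a**2*(21 - a)) = (410 + a)/(a + a**2*(21 - a)))
127026 - V(661) = 127026 - (-410 - 1*661)/(661*(-1 + 661*(-21 + 661))) = 127026 - (-410 - 661)/(661*(-1 + 661*640)) = 127026 - (-1071)/(661*(-1 + 423040)) = 127026 - (-1071)/(661*423039) = 127026 - 1*(-357/93209593) = 127026 + 357/93209593 = 11840041760775/93209593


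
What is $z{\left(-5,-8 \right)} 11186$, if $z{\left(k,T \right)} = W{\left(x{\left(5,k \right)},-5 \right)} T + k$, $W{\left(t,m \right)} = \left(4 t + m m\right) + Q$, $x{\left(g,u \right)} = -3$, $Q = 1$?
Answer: $-1308762$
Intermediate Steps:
$W{\left(t,m \right)} = 1 + m^{2} + 4 t$ ($W{\left(t,m \right)} = \left(4 t + m m\right) + 1 = \left(4 t + m^{2}\right) + 1 = \left(m^{2} + 4 t\right) + 1 = 1 + m^{2} + 4 t$)
$z{\left(k,T \right)} = k + 14 T$ ($z{\left(k,T \right)} = \left(1 + \left(-5\right)^{2} + 4 \left(-3\right)\right) T + k = \left(1 + 25 - 12\right) T + k = 14 T + k = k + 14 T$)
$z{\left(-5,-8 \right)} 11186 = \left(-5 + 14 \left(-8\right)\right) 11186 = \left(-5 - 112\right) 11186 = \left(-117\right) 11186 = -1308762$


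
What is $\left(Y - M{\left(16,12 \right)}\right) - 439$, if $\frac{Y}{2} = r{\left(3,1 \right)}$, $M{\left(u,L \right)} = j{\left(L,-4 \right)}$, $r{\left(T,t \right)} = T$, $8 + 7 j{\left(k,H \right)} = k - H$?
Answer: $- \frac{3039}{7} \approx -434.14$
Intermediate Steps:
$j{\left(k,H \right)} = - \frac{8}{7} - \frac{H}{7} + \frac{k}{7}$ ($j{\left(k,H \right)} = - \frac{8}{7} + \frac{k - H}{7} = - \frac{8}{7} - \left(- \frac{k}{7} + \frac{H}{7}\right) = - \frac{8}{7} - \frac{H}{7} + \frac{k}{7}$)
$M{\left(u,L \right)} = - \frac{4}{7} + \frac{L}{7}$ ($M{\left(u,L \right)} = - \frac{8}{7} - - \frac{4}{7} + \frac{L}{7} = - \frac{8}{7} + \frac{4}{7} + \frac{L}{7} = - \frac{4}{7} + \frac{L}{7}$)
$Y = 6$ ($Y = 2 \cdot 3 = 6$)
$\left(Y - M{\left(16,12 \right)}\right) - 439 = \left(6 - \left(- \frac{4}{7} + \frac{1}{7} \cdot 12\right)\right) - 439 = \left(6 - \left(- \frac{4}{7} + \frac{12}{7}\right)\right) - 439 = \left(6 - \frac{8}{7}\right) - 439 = \frac{34}{7} - 439 = - \frac{3039}{7}$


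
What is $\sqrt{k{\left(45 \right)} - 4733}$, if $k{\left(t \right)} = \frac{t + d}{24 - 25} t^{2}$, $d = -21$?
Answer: $i \sqrt{53333} \approx 230.94 i$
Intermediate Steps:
$k{\left(t \right)} = t^{2} \left(21 - t\right)$ ($k{\left(t \right)} = \frac{t - 21}{24 - 25} t^{2} = \frac{-21 + t}{-1} t^{2} = \left(-21 + t\right) \left(-1\right) t^{2} = \left(21 - t\right) t^{2} = t^{2} \left(21 - t\right)$)
$\sqrt{k{\left(45 \right)} - 4733} = \sqrt{45^{2} \left(21 - 45\right) - 4733} = \sqrt{2025 \left(21 - 45\right) - 4733} = \sqrt{2025 \left(-24\right) - 4733} = \sqrt{-48600 - 4733} = \sqrt{-53333} = i \sqrt{53333}$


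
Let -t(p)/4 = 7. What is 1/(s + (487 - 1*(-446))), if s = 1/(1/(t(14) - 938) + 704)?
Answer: 680063/634499745 ≈ 0.0010718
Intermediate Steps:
t(p) = -28 (t(p) = -4*7 = -28)
s = 966/680063 (s = 1/(1/(-28 - 938) + 704) = 1/(1/(-966) + 704) = 1/(-1/966 + 704) = 1/(680063/966) = 966/680063 ≈ 0.0014205)
1/(s + (487 - 1*(-446))) = 1/(966/680063 + (487 - 1*(-446))) = 1/(966/680063 + (487 + 446)) = 1/(966/680063 + 933) = 1/(634499745/680063) = 680063/634499745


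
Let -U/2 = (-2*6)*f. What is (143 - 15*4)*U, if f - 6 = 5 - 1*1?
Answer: 19920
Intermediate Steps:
f = 10 (f = 6 + (5 - 1*1) = 6 + (5 - 1) = 6 + 4 = 10)
U = 240 (U = -2*(-2*6)*10 = -(-24)*10 = -2*(-120) = 240)
(143 - 15*4)*U = (143 - 15*4)*240 = (143 - 60)*240 = 83*240 = 19920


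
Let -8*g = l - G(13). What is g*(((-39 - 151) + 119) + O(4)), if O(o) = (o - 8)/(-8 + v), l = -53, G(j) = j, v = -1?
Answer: -6985/12 ≈ -582.08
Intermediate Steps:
O(o) = 8/9 - o/9 (O(o) = (o - 8)/(-8 - 1) = (-8 + o)/(-9) = (-8 + o)*(-⅑) = 8/9 - o/9)
g = 33/4 (g = -(-53 - 1*13)/8 = -(-53 - 13)/8 = -⅛*(-66) = 33/4 ≈ 8.2500)
g*(((-39 - 151) + 119) + O(4)) = 33*(((-39 - 151) + 119) + (8/9 - ⅑*4))/4 = 33*((-190 + 119) + (8/9 - 4/9))/4 = 33*(-71 + 4/9)/4 = (33/4)*(-635/9) = -6985/12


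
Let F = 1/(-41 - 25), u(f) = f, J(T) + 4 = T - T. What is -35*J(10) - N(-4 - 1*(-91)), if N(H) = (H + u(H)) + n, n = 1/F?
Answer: 32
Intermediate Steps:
J(T) = -4 (J(T) = -4 + (T - T) = -4 + 0 = -4)
F = -1/66 (F = 1/(-66) = -1/66 ≈ -0.015152)
n = -66 (n = 1/(-1/66) = -66)
N(H) = -66 + 2*H (N(H) = (H + H) - 66 = 2*H - 66 = -66 + 2*H)
-35*J(10) - N(-4 - 1*(-91)) = -35*(-4) - (-66 + 2*(-4 - 1*(-91))) = 140 - (-66 + 2*(-4 + 91)) = 140 - (-66 + 2*87) = 140 - (-66 + 174) = 140 - 1*108 = 140 - 108 = 32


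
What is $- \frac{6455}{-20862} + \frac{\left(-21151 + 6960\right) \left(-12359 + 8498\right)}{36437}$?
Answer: $\frac{1143294451597}{760148694} \approx 1504.0$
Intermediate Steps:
$- \frac{6455}{-20862} + \frac{\left(-21151 + 6960\right) \left(-12359 + 8498\right)}{36437} = \left(-6455\right) \left(- \frac{1}{20862}\right) + \left(-14191\right) \left(-3861\right) \frac{1}{36437} = \frac{6455}{20862} + 54791451 \cdot \frac{1}{36437} = \frac{6455}{20862} + \frac{54791451}{36437} = \frac{1143294451597}{760148694}$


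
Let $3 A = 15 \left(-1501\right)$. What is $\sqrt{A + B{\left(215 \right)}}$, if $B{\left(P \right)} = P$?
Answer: $27 i \sqrt{10} \approx 85.381 i$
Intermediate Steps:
$A = -7505$ ($A = \frac{15 \left(-1501\right)}{3} = \frac{1}{3} \left(-22515\right) = -7505$)
$\sqrt{A + B{\left(215 \right)}} = \sqrt{-7505 + 215} = \sqrt{-7290} = 27 i \sqrt{10}$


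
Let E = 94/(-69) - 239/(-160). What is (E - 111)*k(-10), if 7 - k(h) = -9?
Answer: -1223989/690 ≈ -1773.9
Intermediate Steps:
k(h) = 16 (k(h) = 7 - 1*(-9) = 7 + 9 = 16)
E = 1451/11040 (E = 94*(-1/69) - 239*(-1/160) = -94/69 + 239/160 = 1451/11040 ≈ 0.13143)
(E - 111)*k(-10) = (1451/11040 - 111)*16 = -1223989/11040*16 = -1223989/690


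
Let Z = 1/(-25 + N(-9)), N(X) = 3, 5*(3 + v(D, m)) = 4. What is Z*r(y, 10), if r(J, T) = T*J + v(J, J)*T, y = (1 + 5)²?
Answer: -169/11 ≈ -15.364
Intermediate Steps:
v(D, m) = -11/5 (v(D, m) = -3 + (⅕)*4 = -3 + ⅘ = -11/5)
y = 36 (y = 6² = 36)
r(J, T) = -11*T/5 + J*T (r(J, T) = T*J - 11*T/5 = J*T - 11*T/5 = -11*T/5 + J*T)
Z = -1/22 (Z = 1/(-25 + 3) = 1/(-22) = -1/22 ≈ -0.045455)
Z*r(y, 10) = -10*(-11 + 5*36)/110 = -10*(-11 + 180)/110 = -10*169/110 = -1/22*338 = -169/11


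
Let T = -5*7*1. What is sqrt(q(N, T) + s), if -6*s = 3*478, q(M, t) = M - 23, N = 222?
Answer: 2*I*sqrt(10) ≈ 6.3246*I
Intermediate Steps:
T = -35 (T = -35*1 = -35)
q(M, t) = -23 + M
s = -239 (s = -478/2 = -1/6*1434 = -239)
sqrt(q(N, T) + s) = sqrt((-23 + 222) - 239) = sqrt(199 - 239) = sqrt(-40) = 2*I*sqrt(10)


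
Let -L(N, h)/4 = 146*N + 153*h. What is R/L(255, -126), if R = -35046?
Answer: 531/1088 ≈ 0.48805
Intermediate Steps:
L(N, h) = -612*h - 584*N (L(N, h) = -4*(146*N + 153*h) = -612*h - 584*N)
R/L(255, -126) = -35046/(-612*(-126) - 584*255) = -35046/(77112 - 148920) = -35046/(-71808) = -35046*(-1/71808) = 531/1088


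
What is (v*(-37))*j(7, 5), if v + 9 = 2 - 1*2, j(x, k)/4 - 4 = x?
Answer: 14652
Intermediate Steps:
j(x, k) = 16 + 4*x
v = -9 (v = -9 + (2 - 1*2) = -9 + (2 - 2) = -9 + 0 = -9)
(v*(-37))*j(7, 5) = (-9*(-37))*(16 + 4*7) = 333*(16 + 28) = 333*44 = 14652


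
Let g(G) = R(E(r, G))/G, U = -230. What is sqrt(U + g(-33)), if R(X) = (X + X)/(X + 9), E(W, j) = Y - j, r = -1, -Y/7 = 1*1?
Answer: I*sqrt(306885810)/1155 ≈ 15.167*I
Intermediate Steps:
Y = -7 ≈ -7.0000
E(W, j) = -7 - j
R(X) = 2*X/(9 + X) (R(X) = (2*X)/(9 + X) = 2*X/(9 + X))
g(G) = 2*(-7 - G)/(G*(2 - G)) (g(G) = (2*(-7 - G)/(9 + (-7 - G)))/G = (2*(-7 - G)/(2 - G))/G = 2*(-7 - G)/(G*(2 - G)))
sqrt(U + g(-33)) = sqrt(-230 + 2*(7 - 33)/(-33*(-2 - 33))) = sqrt(-230 + 2*(-1/33)*(-26)/(-35)) = sqrt(-230 + 2*(-1/33)*(-1/35)*(-26)) = sqrt(-230 - 52/1155) = sqrt(-265702/1155) = I*sqrt(306885810)/1155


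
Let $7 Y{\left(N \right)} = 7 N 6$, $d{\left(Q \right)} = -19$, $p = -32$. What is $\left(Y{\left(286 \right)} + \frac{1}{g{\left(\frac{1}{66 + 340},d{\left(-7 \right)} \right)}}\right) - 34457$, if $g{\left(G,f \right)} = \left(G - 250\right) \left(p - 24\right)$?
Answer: $- \frac{13292715007}{405996} \approx -32741.0$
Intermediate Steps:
$Y{\left(N \right)} = 6 N$ ($Y{\left(N \right)} = \frac{7 N 6}{7} = \frac{42 N}{7} = 6 N$)
$g{\left(G,f \right)} = 14000 - 56 G$ ($g{\left(G,f \right)} = \left(G - 250\right) \left(-32 - 24\right) = \left(-250 + G\right) \left(-56\right) = 14000 - 56 G$)
$\left(Y{\left(286 \right)} + \frac{1}{g{\left(\frac{1}{66 + 340},d{\left(-7 \right)} \right)}}\right) - 34457 = \left(6 \cdot 286 + \frac{1}{14000 - \frac{56}{66 + 340}}\right) - 34457 = \left(1716 + \frac{1}{14000 - \frac{56}{406}}\right) - 34457 = \left(1716 + \frac{1}{14000 - \frac{4}{29}}\right) - 34457 = \left(1716 + \frac{1}{\frac{405996}{29}}\right) - 34457 = \left(1716 + \frac{29}{405996}\right) - 34457 = \frac{696689165}{405996} - 34457 = - \frac{13292715007}{405996}$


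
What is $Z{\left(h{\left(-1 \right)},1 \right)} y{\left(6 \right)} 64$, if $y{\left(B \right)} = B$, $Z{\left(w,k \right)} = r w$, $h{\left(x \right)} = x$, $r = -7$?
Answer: $2688$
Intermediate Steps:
$Z{\left(w,k \right)} = - 7 w$
$Z{\left(h{\left(-1 \right)},1 \right)} y{\left(6 \right)} 64 = \left(-7\right) \left(-1\right) 6 \cdot 64 = 7 \cdot 6 \cdot 64 = 42 \cdot 64 = 2688$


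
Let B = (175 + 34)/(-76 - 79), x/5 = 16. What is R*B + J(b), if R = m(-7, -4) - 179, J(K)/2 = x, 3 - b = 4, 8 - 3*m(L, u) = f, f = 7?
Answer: 186424/465 ≈ 400.91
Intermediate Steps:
m(L, u) = ⅓ (m(L, u) = 8/3 - ⅓*7 = 8/3 - 7/3 = ⅓)
b = -1 (b = 3 - 1*4 = 3 - 4 = -1)
x = 80 (x = 5*16 = 80)
J(K) = 160 (J(K) = 2*80 = 160)
B = -209/155 (B = 209/(-155) = 209*(-1/155) = -209/155 ≈ -1.3484)
R = -536/3 (R = ⅓ - 179 = -536/3 ≈ -178.67)
R*B + J(b) = -536/3*(-209/155) + 160 = 112024/465 + 160 = 186424/465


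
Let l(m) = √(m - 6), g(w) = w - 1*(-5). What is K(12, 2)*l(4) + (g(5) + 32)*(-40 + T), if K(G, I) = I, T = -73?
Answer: -4746 + 2*I*√2 ≈ -4746.0 + 2.8284*I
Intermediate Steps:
g(w) = 5 + w (g(w) = w + 5 = 5 + w)
l(m) = √(-6 + m)
K(12, 2)*l(4) + (g(5) + 32)*(-40 + T) = 2*√(-6 + 4) + ((5 + 5) + 32)*(-40 - 73) = 2*√(-2) + (10 + 32)*(-113) = 2*(I*√2) + 42*(-113) = 2*I*√2 - 4746 = -4746 + 2*I*√2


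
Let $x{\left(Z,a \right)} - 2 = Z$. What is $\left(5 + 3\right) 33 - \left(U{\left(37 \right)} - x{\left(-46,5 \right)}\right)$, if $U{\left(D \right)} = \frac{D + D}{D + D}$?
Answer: $219$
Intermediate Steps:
$U{\left(D \right)} = 1$ ($U{\left(D \right)} = \frac{2 D}{2 D} = 2 D \frac{1}{2 D} = 1$)
$x{\left(Z,a \right)} = 2 + Z$
$\left(5 + 3\right) 33 - \left(U{\left(37 \right)} - x{\left(-46,5 \right)}\right) = \left(5 + 3\right) 33 - \left(1 - \left(2 - 46\right)\right) = 8 \cdot 33 - \left(1 - -44\right) = 264 - \left(1 + 44\right) = 264 - 45 = 219$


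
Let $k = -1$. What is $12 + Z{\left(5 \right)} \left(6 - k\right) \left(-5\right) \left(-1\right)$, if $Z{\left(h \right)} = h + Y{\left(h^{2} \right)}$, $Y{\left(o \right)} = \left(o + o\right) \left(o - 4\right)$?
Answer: $36937$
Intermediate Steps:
$Y{\left(o \right)} = 2 o \left(-4 + o\right)$
$Z{\left(h \right)} = h + 2 h^{2} \left(-4 + h^{2}\right)$
$12 + Z{\left(5 \right)} \left(6 - k\right) \left(-5\right) \left(-1\right) = 12 + 5 \left(1 + 2 \cdot 5 \left(-4 + 5^{2}\right)\right) \left(6 - -1\right) \left(-5\right) \left(-1\right) = 12 + 5 \left(1 + 2 \cdot 5 \left(-4 + 25\right)\right) \left(6 + 1\right) \left(-5\right) \left(-1\right) = 12 + 5 \left(1 + 2 \cdot 5 \cdot 21\right) 7 \left(-5\right) \left(-1\right) = 12 + 5 \left(1 + 210\right) \left(\left(-35\right) \left(-1\right)\right) = 12 + 5 \cdot 211 \cdot 35 = 12 + 1055 \cdot 35 = 12 + 36925 = 36937$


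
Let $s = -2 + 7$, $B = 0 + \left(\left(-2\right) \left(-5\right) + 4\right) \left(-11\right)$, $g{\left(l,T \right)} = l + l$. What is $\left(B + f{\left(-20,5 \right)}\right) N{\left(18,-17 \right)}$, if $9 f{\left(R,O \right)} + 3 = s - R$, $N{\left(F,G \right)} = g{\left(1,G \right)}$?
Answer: $- \frac{2728}{9} \approx -303.11$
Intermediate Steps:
$g{\left(l,T \right)} = 2 l$
$N{\left(F,G \right)} = 2$ ($N{\left(F,G \right)} = 2 \cdot 1 = 2$)
$B = -154$ ($B = 0 + \left(10 + 4\right) \left(-11\right) = 0 + 14 \left(-11\right) = 0 - 154 = -154$)
$s = 5$
$f{\left(R,O \right)} = \frac{2}{9} - \frac{R}{9}$ ($f{\left(R,O \right)} = - \frac{1}{3} + \frac{5 - R}{9} = - \frac{1}{3} - \left(- \frac{5}{9} + \frac{R}{9}\right) = \frac{2}{9} - \frac{R}{9}$)
$\left(B + f{\left(-20,5 \right)}\right) N{\left(18,-17 \right)} = \left(-154 + \left(\frac{2}{9} - - \frac{20}{9}\right)\right) 2 = \left(-154 + \left(\frac{2}{9} + \frac{20}{9}\right)\right) 2 = \left(-154 + \frac{22}{9}\right) 2 = \left(- \frac{1364}{9}\right) 2 = - \frac{2728}{9}$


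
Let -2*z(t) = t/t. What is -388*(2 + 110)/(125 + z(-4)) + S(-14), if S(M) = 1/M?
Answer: -1217017/3486 ≈ -349.12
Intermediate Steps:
z(t) = -½ (z(t) = -t/(2*t) = -½*1 = -½)
-388*(2 + 110)/(125 + z(-4)) + S(-14) = -388*(2 + 110)/(125 - ½) + 1/(-14) = -43456/249/2 - 1/14 = -43456*2/249 - 1/14 = -388*224/249 - 1/14 = -86912/249 - 1/14 = -1217017/3486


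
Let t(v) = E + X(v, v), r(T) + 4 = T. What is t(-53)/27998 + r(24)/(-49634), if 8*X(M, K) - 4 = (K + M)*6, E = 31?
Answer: -735598/347413183 ≈ -0.0021174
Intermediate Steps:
X(M, K) = 1/2 + 3*K/4 + 3*M/4 (X(M, K) = 1/2 + ((K + M)*6)/8 = 1/2 + (6*K + 6*M)/8 = 1/2 + (3*K/4 + 3*M/4) = 1/2 + 3*K/4 + 3*M/4)
r(T) = -4 + T
t(v) = 63/2 + 3*v/2 (t(v) = 31 + (1/2 + 3*v/4 + 3*v/4) = 31 + (1/2 + 3*v/2) = 63/2 + 3*v/2)
t(-53)/27998 + r(24)/(-49634) = (63/2 + (3/2)*(-53))/27998 + (-4 + 24)/(-49634) = (63/2 - 159/2)*(1/27998) + 20*(-1/49634) = -48*1/27998 - 10/24817 = -24/13999 - 10/24817 = -735598/347413183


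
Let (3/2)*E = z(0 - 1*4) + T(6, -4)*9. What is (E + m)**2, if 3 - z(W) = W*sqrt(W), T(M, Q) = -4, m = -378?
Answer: 1439744/9 - 12800*I/3 ≈ 1.5997e+5 - 4266.7*I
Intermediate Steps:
z(W) = 3 - W**(3/2) (z(W) = 3 - W*sqrt(W) = 3 - W**(3/2))
E = -22 + 16*I/3 (E = 2*((3 - (0 - 1*4)**(3/2)) - 4*9)/3 = 2*((3 - (0 - 4)**(3/2)) - 36)/3 = 2*((3 - (-4)**(3/2)) - 36)/3 = 2*((3 - (-8)*I) - 36)/3 = 2*((3 + 8*I) - 36)/3 = 2*(-33 + 8*I)/3 = -22 + 16*I/3 ≈ -22.0 + 5.3333*I)
(E + m)**2 = ((-22 + 16*I/3) - 378)**2 = (-400 + 16*I/3)**2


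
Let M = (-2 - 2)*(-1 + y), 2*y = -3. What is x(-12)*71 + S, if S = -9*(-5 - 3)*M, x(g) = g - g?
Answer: 720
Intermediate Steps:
y = -3/2 (y = (1/2)*(-3) = -3/2 ≈ -1.5000)
x(g) = 0
M = 10 (M = (-2 - 2)*(-1 - 3/2) = -4*(-5/2) = 10)
S = 720 (S = -9*(-5 - 3)*10 = -(-72)*10 = -9*(-80) = 720)
x(-12)*71 + S = 0*71 + 720 = 0 + 720 = 720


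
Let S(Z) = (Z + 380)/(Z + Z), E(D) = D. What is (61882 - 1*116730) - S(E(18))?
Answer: -987463/18 ≈ -54859.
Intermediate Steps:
S(Z) = (380 + Z)/(2*Z) (S(Z) = (380 + Z)/((2*Z)) = (380 + Z)*(1/(2*Z)) = (380 + Z)/(2*Z))
(61882 - 1*116730) - S(E(18)) = (61882 - 1*116730) - (380 + 18)/(2*18) = (61882 - 116730) - 398/(2*18) = -54848 - 1*199/18 = -54848 - 199/18 = -987463/18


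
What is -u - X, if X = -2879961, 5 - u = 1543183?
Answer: 4423139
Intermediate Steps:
u = -1543178 (u = 5 - 1*1543183 = 5 - 1543183 = -1543178)
-u - X = -1*(-1543178) - 1*(-2879961) = 1543178 + 2879961 = 4423139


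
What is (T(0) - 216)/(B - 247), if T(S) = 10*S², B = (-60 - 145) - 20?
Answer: 27/59 ≈ 0.45763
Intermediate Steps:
B = -225 (B = -205 - 20 = -225)
(T(0) - 216)/(B - 247) = (10*0² - 216)/(-225 - 247) = (10*0 - 216)/(-472) = (0 - 216)*(-1/472) = -216*(-1/472) = 27/59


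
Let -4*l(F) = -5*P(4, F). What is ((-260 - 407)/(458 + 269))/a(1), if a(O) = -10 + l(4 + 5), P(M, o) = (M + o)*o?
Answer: -2668/396215 ≈ -0.0067337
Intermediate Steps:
P(M, o) = o*(M + o)
l(F) = 5*F*(4 + F)/4 (l(F) = -(-5)*F*(4 + F)/4 = 5*F*(4 + F)/4)
a(O) = 545/4 (a(O) = -10 + 5*(4 + 5)*(4 + (4 + 5))/4 = -10 + (5/4)*9*(4 + 9) = -10 + (5/4)*9*13 = -10 + 585/4 = 545/4)
((-260 - 407)/(458 + 269))/a(1) = ((-260 - 407)/(458 + 269))/(545/4) = -667/727*(4/545) = -667*1/727*(4/545) = -667/727*4/545 = -2668/396215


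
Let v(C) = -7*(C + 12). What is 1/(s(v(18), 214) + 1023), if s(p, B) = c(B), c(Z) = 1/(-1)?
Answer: 1/1022 ≈ 0.00097847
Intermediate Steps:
c(Z) = -1
v(C) = -84 - 7*C (v(C) = -7*(12 + C) = -84 - 7*C)
s(p, B) = -1
1/(s(v(18), 214) + 1023) = 1/(-1 + 1023) = 1/1022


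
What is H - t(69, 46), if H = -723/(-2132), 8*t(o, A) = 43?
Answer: -21473/4264 ≈ -5.0359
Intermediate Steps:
t(o, A) = 43/8 (t(o, A) = (1/8)*43 = 43/8)
H = 723/2132 (H = -723*(-1/2132) = 723/2132 ≈ 0.33912)
H - t(69, 46) = 723/2132 - 1*43/8 = 723/2132 - 43/8 = -21473/4264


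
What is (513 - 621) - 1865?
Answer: -1973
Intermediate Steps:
(513 - 621) - 1865 = -108 - 1865 = -1973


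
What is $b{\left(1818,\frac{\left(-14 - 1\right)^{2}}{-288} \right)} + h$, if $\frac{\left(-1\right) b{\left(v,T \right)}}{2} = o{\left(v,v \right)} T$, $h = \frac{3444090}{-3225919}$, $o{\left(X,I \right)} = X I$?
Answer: $\frac{66637875654615}{12903676} \approx 5.1643 \cdot 10^{6}$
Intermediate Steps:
$o{\left(X,I \right)} = I X$
$h = - \frac{3444090}{3225919}$ ($h = 3444090 \left(- \frac{1}{3225919}\right) = - \frac{3444090}{3225919} \approx -1.0676$)
$b{\left(v,T \right)} = - 2 T v^{2}$ ($b{\left(v,T \right)} = - 2 v v T = - 2 v^{2} T = - 2 T v^{2}$)
$b{\left(1818,\frac{\left(-14 - 1\right)^{2}}{-288} \right)} + h = - 2 \frac{\left(-14 - 1\right)^{2}}{-288} \cdot 1818^{2} - \frac{3444090}{3225919} = \left(-2\right) \left(-15\right)^{2} \left(- \frac{1}{288}\right) 3305124 - \frac{3444090}{3225919} = \left(-2\right) 225 \left(- \frac{1}{288}\right) 3305124 - \frac{3444090}{3225919} = \left(-2\right) \left(- \frac{25}{32}\right) 3305124 - \frac{3444090}{3225919} = \frac{20657025}{4} - \frac{3444090}{3225919} = \frac{66637875654615}{12903676}$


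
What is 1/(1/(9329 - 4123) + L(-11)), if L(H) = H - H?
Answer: 5206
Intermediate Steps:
L(H) = 0
1/(1/(9329 - 4123) + L(-11)) = 1/(1/(9329 - 4123) + 0) = 1/(1/5206 + 0) = 1/(1/5206) = 5206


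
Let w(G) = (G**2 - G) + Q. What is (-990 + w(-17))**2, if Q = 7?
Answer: 458329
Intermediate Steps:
w(G) = 7 + G**2 - G (w(G) = (G**2 - G) + 7 = 7 + G**2 - G)
(-990 + w(-17))**2 = (-990 + (7 + (-17)**2 - 1*(-17)))**2 = (-990 + (7 + 289 + 17))**2 = (-990 + 313)**2 = (-677)**2 = 458329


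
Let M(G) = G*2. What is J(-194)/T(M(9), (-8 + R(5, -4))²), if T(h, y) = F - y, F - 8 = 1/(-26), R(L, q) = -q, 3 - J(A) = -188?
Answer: -4966/209 ≈ -23.761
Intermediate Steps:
J(A) = 191 (J(A) = 3 - 1*(-188) = 3 + 188 = 191)
M(G) = 2*G
F = 207/26 (F = 8 + 1/(-26) = 8 - 1/26 = 207/26 ≈ 7.9615)
T(h, y) = 207/26 - y
J(-194)/T(M(9), (-8 + R(5, -4))²) = 191/(207/26 - (-8 - 1*(-4))²) = 191/(207/26 - (-8 + 4)²) = 191/(207/26 - 1*(-4)²) = 191/(207/26 - 1*16) = 191/(207/26 - 16) = 191/(-209/26) = 191*(-26/209) = -4966/209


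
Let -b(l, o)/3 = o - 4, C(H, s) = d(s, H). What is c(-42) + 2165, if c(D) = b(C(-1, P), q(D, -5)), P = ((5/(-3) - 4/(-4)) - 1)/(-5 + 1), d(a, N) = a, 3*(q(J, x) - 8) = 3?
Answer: 2150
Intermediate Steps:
q(J, x) = 9 (q(J, x) = 8 + (⅓)*3 = 8 + 1 = 9)
P = 5/12 (P = ((5*(-⅓) - 4*(-¼)) - 1)/(-4) = ((-5/3 + 1) - 1)*(-¼) = (-⅔ - 1)*(-¼) = -5/3*(-¼) = 5/12 ≈ 0.41667)
C(H, s) = s
b(l, o) = 12 - 3*o (b(l, o) = -3*(o - 4) = -3*(-4 + o) = 12 - 3*o)
c(D) = -15 (c(D) = 12 - 3*9 = 12 - 27 = -15)
c(-42) + 2165 = -15 + 2165 = 2150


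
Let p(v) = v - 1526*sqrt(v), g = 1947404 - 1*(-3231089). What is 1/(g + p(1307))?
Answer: 1294950/6706821115117 + 763*sqrt(1307)/13413642230234 ≈ 1.9514e-7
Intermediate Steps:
g = 5178493 (g = 1947404 + 3231089 = 5178493)
1/(g + p(1307)) = 1/(5178493 + (1307 - 1526*sqrt(1307))) = 1/(5179800 - 1526*sqrt(1307))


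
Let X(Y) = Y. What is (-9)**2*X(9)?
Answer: 729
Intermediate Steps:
(-9)**2*X(9) = (-9)**2*9 = 81*9 = 729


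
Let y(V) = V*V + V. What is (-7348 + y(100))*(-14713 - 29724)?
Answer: -122290624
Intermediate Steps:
y(V) = V + V² (y(V) = V² + V = V + V²)
(-7348 + y(100))*(-14713 - 29724) = (-7348 + 100*(1 + 100))*(-14713 - 29724) = (-7348 + 100*101)*(-44437) = (-7348 + 10100)*(-44437) = 2752*(-44437) = -122290624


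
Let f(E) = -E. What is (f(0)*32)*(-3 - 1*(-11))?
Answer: 0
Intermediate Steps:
(f(0)*32)*(-3 - 1*(-11)) = (-1*0*32)*(-3 - 1*(-11)) = (0*32)*(-3 + 11) = 0*8 = 0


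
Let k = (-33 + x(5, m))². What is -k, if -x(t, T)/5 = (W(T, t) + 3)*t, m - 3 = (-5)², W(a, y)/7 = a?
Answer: -25080064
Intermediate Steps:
W(a, y) = 7*a
m = 28 (m = 3 + (-5)² = 3 + 25 = 28)
x(t, T) = -5*t*(3 + 7*T) (x(t, T) = -5*(7*T + 3)*t = -5*(3 + 7*T)*t = -5*t*(3 + 7*T))
k = 25080064 (k = (-33 - 5*5*(3 + 7*28))² = (-33 - 5*5*(3 + 196))² = (-33 - 5*5*199)² = (-33 - 4975)² = (-5008)² = 25080064)
-k = -1*25080064 = -25080064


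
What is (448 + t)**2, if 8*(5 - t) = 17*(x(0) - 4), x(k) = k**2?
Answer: 851929/4 ≈ 2.1298e+5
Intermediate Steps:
t = 27/2 (t = 5 - 17*(0**2 - 4)/8 = 5 - 17*(0 - 4)/8 = 5 - 17*(-4)/8 = 5 - 1/8*(-68) = 5 + 17/2 = 27/2 ≈ 13.500)
(448 + t)**2 = (448 + 27/2)**2 = (923/2)**2 = 851929/4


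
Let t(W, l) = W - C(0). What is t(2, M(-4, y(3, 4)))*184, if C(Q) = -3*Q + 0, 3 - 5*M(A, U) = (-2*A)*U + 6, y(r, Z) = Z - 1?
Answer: 368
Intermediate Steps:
y(r, Z) = -1 + Z
M(A, U) = -⅗ + 2*A*U/5 (M(A, U) = ⅗ - ((-2*A)*U + 6)/5 = ⅗ - (-2*A*U + 6)/5 = ⅗ - (6 - 2*A*U)/5 = ⅗ + (-6/5 + 2*A*U/5) = -⅗ + 2*A*U/5)
C(Q) = -3*Q
t(W, l) = W (t(W, l) = W - (-3)*0 = W - 1*0 = W + 0 = W)
t(2, M(-4, y(3, 4)))*184 = 2*184 = 368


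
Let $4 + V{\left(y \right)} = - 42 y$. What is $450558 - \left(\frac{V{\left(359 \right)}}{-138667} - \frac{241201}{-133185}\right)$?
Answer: $\frac{8321033869767173}{18468364395} \approx 4.5056 \cdot 10^{5}$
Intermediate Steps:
$V{\left(y \right)} = -4 - 42 y$
$450558 - \left(\frac{V{\left(359 \right)}}{-138667} - \frac{241201}{-133185}\right) = 450558 - \left(\frac{-4 - 15078}{-138667} - \frac{241201}{-133185}\right) = 450558 - \left(\left(-4 - 15078\right) \left(- \frac{1}{138667}\right) - - \frac{241201}{133185}\right) = 450558 - \left(\left(-15082\right) \left(- \frac{1}{138667}\right) + \frac{241201}{133185}\right) = 450558 - \left(\frac{15082}{138667} + \frac{241201}{133185}\right) = 450558 - \frac{35455315237}{18468364395} = \frac{8321033869767173}{18468364395}$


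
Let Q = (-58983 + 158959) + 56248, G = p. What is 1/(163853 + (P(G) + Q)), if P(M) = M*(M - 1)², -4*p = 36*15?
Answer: -1/2176883 ≈ -4.5937e-7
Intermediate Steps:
p = -135 (p = -9*15 = -¼*540 = -135)
G = -135
P(M) = M*(-1 + M)²
Q = 156224 (Q = 99976 + 56248 = 156224)
1/(163853 + (P(G) + Q)) = 1/(163853 + (-135*(-1 - 135)² + 156224)) = 1/(163853 + (-135*(-136)² + 156224)) = 1/(163853 + (-135*18496 + 156224)) = 1/(163853 + (-2496960 + 156224)) = 1/(163853 - 2340736) = 1/(-2176883) = -1/2176883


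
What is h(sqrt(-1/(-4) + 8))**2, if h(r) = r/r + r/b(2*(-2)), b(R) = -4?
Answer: (8 - sqrt(33))**2/64 ≈ 0.079484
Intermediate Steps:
h(r) = 1 - r/4 (h(r) = r/r + r/(-4) = 1 + r*(-1/4) = 1 - r/4)
h(sqrt(-1/(-4) + 8))**2 = (1 - sqrt(-1/(-4) + 8)/4)**2 = (1 - sqrt(-1*(-1/4) + 8)/4)**2 = (1 - sqrt(1/4 + 8)/4)**2 = (1 - sqrt(33)/8)**2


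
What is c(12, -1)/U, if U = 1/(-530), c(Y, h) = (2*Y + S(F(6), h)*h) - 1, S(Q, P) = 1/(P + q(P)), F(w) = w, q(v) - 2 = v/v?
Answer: -11925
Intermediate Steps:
q(v) = 3 (q(v) = 2 + v/v = 2 + 1 = 3)
S(Q, P) = 1/(3 + P) (S(Q, P) = 1/(P + 3) = 1/(3 + P))
c(Y, h) = -1 + 2*Y + h/(3 + h) (c(Y, h) = (2*Y + h/(3 + h)) - 1 = -1 + 2*Y + h/(3 + h))
U = -1/530 ≈ -0.0018868
c(12, -1)/U = ((-1 + (-1 + 2*12)*(3 - 1))/(3 - 1))/(-1/530) = ((-1 + (-1 + 24)*2)/2)*(-530) = ((-1 + 23*2)/2)*(-530) = ((-1 + 46)/2)*(-530) = ((½)*45)*(-530) = (45/2)*(-530) = -11925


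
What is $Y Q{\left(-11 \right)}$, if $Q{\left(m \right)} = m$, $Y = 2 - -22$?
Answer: $-264$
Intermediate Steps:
$Y = 24$ ($Y = 2 + 22 = 24$)
$Y Q{\left(-11 \right)} = 24 \left(-11\right) = -264$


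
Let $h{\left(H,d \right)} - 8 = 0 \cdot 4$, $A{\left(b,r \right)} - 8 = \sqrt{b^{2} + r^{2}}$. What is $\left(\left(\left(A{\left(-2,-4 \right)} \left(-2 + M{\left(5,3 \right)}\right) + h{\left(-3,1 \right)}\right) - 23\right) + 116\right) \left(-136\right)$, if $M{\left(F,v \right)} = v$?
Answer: $-14824 - 272 \sqrt{5} \approx -15432.0$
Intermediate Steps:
$A{\left(b,r \right)} = 8 + \sqrt{b^{2} + r^{2}}$
$h{\left(H,d \right)} = 8$ ($h{\left(H,d \right)} = 8 + 0 \cdot 4 = 8 + 0 = 8$)
$\left(\left(\left(A{\left(-2,-4 \right)} \left(-2 + M{\left(5,3 \right)}\right) + h{\left(-3,1 \right)}\right) - 23\right) + 116\right) \left(-136\right) = \left(\left(\left(\left(8 + \sqrt{\left(-2\right)^{2} + \left(-4\right)^{2}}\right) \left(-2 + 3\right) + 8\right) - 23\right) + 116\right) \left(-136\right) = \left(\left(\left(\left(8 + \sqrt{4 + 16}\right) 1 + 8\right) - 23\right) + 116\right) \left(-136\right) = \left(\left(\left(\left(8 + \sqrt{20}\right) 1 + 8\right) - 23\right) + 116\right) \left(-136\right) = \left(\left(\left(\left(8 + 2 \sqrt{5}\right) 1 + 8\right) - 23\right) + 116\right) \left(-136\right) = \left(\left(\left(\left(8 + 2 \sqrt{5}\right) + 8\right) - 23\right) + 116\right) \left(-136\right) = \left(\left(\left(16 + 2 \sqrt{5}\right) - 23\right) + 116\right) \left(-136\right) = \left(\left(-7 + 2 \sqrt{5}\right) + 116\right) \left(-136\right) = \left(109 + 2 \sqrt{5}\right) \left(-136\right) = -14824 - 272 \sqrt{5}$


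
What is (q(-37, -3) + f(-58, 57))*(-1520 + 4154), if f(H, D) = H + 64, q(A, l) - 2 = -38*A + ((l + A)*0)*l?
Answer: 3724476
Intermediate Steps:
q(A, l) = 2 - 38*A (q(A, l) = 2 + (-38*A + ((l + A)*0)*l) = 2 + (-38*A + ((A + l)*0)*l) = 2 + (-38*A + 0*l) = 2 + (-38*A + 0) = 2 - 38*A)
f(H, D) = 64 + H
(q(-37, -3) + f(-58, 57))*(-1520 + 4154) = ((2 - 38*(-37)) + (64 - 58))*(-1520 + 4154) = ((2 + 1406) + 6)*2634 = (1408 + 6)*2634 = 1414*2634 = 3724476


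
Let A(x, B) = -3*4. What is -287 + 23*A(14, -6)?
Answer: -563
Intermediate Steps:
A(x, B) = -12
-287 + 23*A(14, -6) = -287 + 23*(-12) = -287 - 276 = -563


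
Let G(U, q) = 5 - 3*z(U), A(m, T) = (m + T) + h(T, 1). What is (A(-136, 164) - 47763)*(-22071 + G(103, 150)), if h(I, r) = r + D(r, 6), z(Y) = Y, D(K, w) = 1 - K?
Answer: 1068048250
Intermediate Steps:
h(I, r) = 1 (h(I, r) = r + (1 - r) = 1)
A(m, T) = 1 + T + m (A(m, T) = (m + T) + 1 = (T + m) + 1 = 1 + T + m)
G(U, q) = 5 - 3*U
(A(-136, 164) - 47763)*(-22071 + G(103, 150)) = ((1 + 164 - 136) - 47763)*(-22071 + (5 - 3*103)) = (29 - 47763)*(-22071 + (5 - 309)) = -47734*(-22071 - 304) = -47734*(-22375) = 1068048250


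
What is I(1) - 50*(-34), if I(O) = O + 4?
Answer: 1705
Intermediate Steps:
I(O) = 4 + O
I(1) - 50*(-34) = (4 + 1) - 50*(-34) = 5 + 1700 = 1705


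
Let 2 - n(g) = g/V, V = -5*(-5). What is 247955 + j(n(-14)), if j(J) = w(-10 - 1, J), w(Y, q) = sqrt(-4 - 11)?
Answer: 247955 + I*sqrt(15) ≈ 2.4796e+5 + 3.873*I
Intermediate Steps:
V = 25
w(Y, q) = I*sqrt(15) (w(Y, q) = sqrt(-15) = I*sqrt(15))
n(g) = 2 - g/25
j(J) = I*sqrt(15)
247955 + j(n(-14)) = 247955 + I*sqrt(15)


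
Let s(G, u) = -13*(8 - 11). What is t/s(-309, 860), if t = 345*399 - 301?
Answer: 137354/39 ≈ 3521.9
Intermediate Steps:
s(G, u) = 39 (s(G, u) = -13*(-3) = 39)
t = 137354 (t = 137655 - 301 = 137354)
t/s(-309, 860) = 137354/39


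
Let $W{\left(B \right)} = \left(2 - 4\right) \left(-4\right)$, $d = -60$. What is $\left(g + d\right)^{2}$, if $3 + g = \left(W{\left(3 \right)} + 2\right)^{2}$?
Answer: $1369$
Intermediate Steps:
$W{\left(B \right)} = 8$ ($W{\left(B \right)} = \left(-2\right) \left(-4\right) = 8$)
$g = 97$ ($g = -3 + \left(8 + 2\right)^{2} = -3 + 10^{2} = -3 + 100 = 97$)
$\left(g + d\right)^{2} = \left(97 - 60\right)^{2} = 37^{2} = 1369$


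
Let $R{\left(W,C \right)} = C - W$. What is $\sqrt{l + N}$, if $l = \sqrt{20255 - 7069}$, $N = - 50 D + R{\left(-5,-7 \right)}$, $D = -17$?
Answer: $\sqrt{848 + \sqrt{13186}} \approx 31.03$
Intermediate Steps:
$N = 848$ ($N = \left(-50\right) \left(-17\right) - 2 = 850 + \left(-7 + 5\right) = 850 - 2 = 848$)
$l = \sqrt{13186} \approx 114.83$
$\sqrt{l + N} = \sqrt{\sqrt{13186} + 848} = \sqrt{848 + \sqrt{13186}}$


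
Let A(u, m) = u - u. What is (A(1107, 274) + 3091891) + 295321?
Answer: 3387212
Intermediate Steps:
A(u, m) = 0
(A(1107, 274) + 3091891) + 295321 = (0 + 3091891) + 295321 = 3091891 + 295321 = 3387212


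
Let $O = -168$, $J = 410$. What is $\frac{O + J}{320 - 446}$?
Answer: $- \frac{121}{63} \approx -1.9206$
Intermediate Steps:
$\frac{O + J}{320 - 446} = \frac{-168 + 410}{320 - 446} = \frac{242}{-126} = 242 \left(- \frac{1}{126}\right) = - \frac{121}{63}$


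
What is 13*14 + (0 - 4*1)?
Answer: 178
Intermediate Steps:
13*14 + (0 - 4*1) = 182 + (0 - 4) = 182 - 4 = 178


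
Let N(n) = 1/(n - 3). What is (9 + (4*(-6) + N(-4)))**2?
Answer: 11236/49 ≈ 229.31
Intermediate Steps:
N(n) = 1/(-3 + n)
(9 + (4*(-6) + N(-4)))**2 = (9 + (4*(-6) + 1/(-3 - 4)))**2 = (9 + (-24 + 1/(-7)))**2 = (9 + (-24 - 1/7))**2 = (9 - 169/7)**2 = (-106/7)**2 = 11236/49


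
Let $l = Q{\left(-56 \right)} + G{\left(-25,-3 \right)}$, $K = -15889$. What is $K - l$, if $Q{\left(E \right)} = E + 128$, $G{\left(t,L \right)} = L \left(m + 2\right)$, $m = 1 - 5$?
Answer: $-15967$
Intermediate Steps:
$m = -4$ ($m = 1 - 5 = -4$)
$G{\left(t,L \right)} = - 2 L$ ($G{\left(t,L \right)} = L \left(-4 + 2\right) = L \left(-2\right) = - 2 L$)
$Q{\left(E \right)} = 128 + E$
$l = 78$ ($l = \left(128 - 56\right) - -6 = 72 + 6 = 78$)
$K - l = -15889 - 78 = -15967$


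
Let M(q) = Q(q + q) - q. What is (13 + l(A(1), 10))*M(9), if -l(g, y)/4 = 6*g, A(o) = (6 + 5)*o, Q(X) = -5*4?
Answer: 7279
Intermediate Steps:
Q(X) = -20
A(o) = 11*o
l(g, y) = -24*g
M(q) = -20 - q
(13 + l(A(1), 10))*M(9) = (13 - 264)*(-20 - 1*9) = (13 - 24*11)*(-20 - 9) = (13 - 264)*(-29) = -251*(-29) = 7279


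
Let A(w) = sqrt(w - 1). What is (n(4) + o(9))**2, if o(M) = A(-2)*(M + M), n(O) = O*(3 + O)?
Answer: -188 + 1008*I*sqrt(3) ≈ -188.0 + 1745.9*I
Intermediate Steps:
A(w) = sqrt(-1 + w)
o(M) = 2*I*M*sqrt(3) (o(M) = sqrt(-1 - 2)*(M + M) = sqrt(-3)*(2*M) = (I*sqrt(3))*(2*M) = 2*I*M*sqrt(3))
(n(4) + o(9))**2 = (4*(3 + 4) + 2*I*9*sqrt(3))**2 = (4*7 + 18*I*sqrt(3))**2 = (28 + 18*I*sqrt(3))**2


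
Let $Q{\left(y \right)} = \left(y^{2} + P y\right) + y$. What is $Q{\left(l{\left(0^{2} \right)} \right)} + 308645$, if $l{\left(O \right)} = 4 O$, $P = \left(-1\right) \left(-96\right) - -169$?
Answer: $308645$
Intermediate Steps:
$P = 265$ ($P = 96 + 169 = 265$)
$Q{\left(y \right)} = y^{2} + 266 y$ ($Q{\left(y \right)} = \left(y^{2} + 265 y\right) + y = y^{2} + 266 y$)
$Q{\left(l{\left(0^{2} \right)} \right)} + 308645 = 4 \cdot 0^{2} \left(266 + 4 \cdot 0^{2}\right) + 308645 = 4 \cdot 0 \left(266 + 4 \cdot 0\right) + 308645 = 0 \left(266 + 0\right) + 308645 = 0 \cdot 266 + 308645 = 0 + 308645 = 308645$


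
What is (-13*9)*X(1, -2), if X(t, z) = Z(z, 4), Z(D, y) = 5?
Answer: -585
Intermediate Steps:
X(t, z) = 5
(-13*9)*X(1, -2) = -13*9*5 = -117*5 = -585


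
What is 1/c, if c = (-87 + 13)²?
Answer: 1/5476 ≈ 0.00018262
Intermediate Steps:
c = 5476 (c = (-74)² = 5476)
1/c = 1/5476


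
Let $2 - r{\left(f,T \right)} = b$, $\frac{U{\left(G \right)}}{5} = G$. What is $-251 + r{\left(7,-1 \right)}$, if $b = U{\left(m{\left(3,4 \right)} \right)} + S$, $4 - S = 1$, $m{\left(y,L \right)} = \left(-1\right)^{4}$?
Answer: $-257$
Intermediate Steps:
$m{\left(y,L \right)} = 1$
$U{\left(G \right)} = 5 G$
$S = 3$ ($S = 4 - 1 = 3$)
$b = 8$ ($b = 5 \cdot 1 + 3 = 5 + 3 = 8$)
$r{\left(f,T \right)} = -6$ ($r{\left(f,T \right)} = 2 - 8 = -6$)
$-251 + r{\left(7,-1 \right)} = -251 - 6 = -257$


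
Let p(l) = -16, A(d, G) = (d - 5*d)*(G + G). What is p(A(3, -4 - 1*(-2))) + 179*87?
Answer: 15557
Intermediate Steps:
A(d, G) = -8*G*d (A(d, G) = (-4*d)*(2*G) = -8*G*d)
p(A(3, -4 - 1*(-2))) + 179*87 = -16 + 179*87 = -16 + 15573 = 15557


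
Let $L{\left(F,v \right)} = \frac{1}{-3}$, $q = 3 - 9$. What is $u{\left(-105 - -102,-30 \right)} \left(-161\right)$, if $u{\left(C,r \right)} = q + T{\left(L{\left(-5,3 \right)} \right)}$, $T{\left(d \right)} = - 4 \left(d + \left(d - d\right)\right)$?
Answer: $\frac{2254}{3} \approx 751.33$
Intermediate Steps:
$q = -6$
$L{\left(F,v \right)} = - \frac{1}{3}$
$T{\left(d \right)} = - 4 d$ ($T{\left(d \right)} = - 4 \left(d + 0\right) = - 4 d$)
$u{\left(C,r \right)} = - \frac{14}{3}$ ($u{\left(C,r \right)} = -6 - - \frac{4}{3} = -6 + \frac{4}{3} = - \frac{14}{3}$)
$u{\left(-105 - -102,-30 \right)} \left(-161\right) = \left(- \frac{14}{3}\right) \left(-161\right) = \frac{2254}{3}$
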